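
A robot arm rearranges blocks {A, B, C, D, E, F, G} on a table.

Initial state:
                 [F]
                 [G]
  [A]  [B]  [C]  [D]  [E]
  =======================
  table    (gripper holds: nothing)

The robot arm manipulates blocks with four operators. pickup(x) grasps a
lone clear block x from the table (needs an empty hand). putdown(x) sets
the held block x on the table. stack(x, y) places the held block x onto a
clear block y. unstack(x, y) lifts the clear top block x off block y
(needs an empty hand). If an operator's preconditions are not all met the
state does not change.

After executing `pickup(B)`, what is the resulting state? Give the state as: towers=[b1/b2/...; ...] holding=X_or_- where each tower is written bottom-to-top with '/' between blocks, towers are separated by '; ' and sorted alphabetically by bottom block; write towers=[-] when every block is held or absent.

towers=[A; C; D/G/F; E] holding=B

before: towers=[A; B; C; D/G/F; E] holding=-
pre[pickup(B)]: clear(B) ok, ontable(B) ok, handempty ok
all met → apply pickup(B)
after:  towers=[A; C; D/G/F; E] holding=B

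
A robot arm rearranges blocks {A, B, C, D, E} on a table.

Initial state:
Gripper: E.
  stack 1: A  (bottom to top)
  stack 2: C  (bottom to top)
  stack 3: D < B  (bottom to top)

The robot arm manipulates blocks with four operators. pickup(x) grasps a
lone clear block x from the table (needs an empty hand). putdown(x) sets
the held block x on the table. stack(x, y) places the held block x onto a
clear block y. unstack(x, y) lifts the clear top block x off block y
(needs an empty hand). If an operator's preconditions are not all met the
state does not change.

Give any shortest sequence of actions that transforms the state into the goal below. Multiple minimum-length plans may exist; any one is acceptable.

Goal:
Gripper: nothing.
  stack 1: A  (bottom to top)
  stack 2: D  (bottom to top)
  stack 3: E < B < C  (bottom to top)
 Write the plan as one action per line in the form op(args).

step 1 (putdown(E)): towers=[A; C; D/B; E] holding=-
step 2 (unstack(B, D)): towers=[A; C; D; E] holding=B
step 3 (stack(B, E)): towers=[A; C; D; E/B] holding=-
step 4 (pickup(C)): towers=[A; D; E/B] holding=C
step 5 (stack(C, B)): towers=[A; D; E/B/C] holding=-
goal check: towers=[A; D; E/B/C] holding=- — reached (length 5, optimal by BFS)

putdown(E)
unstack(B, D)
stack(B, E)
pickup(C)
stack(C, B)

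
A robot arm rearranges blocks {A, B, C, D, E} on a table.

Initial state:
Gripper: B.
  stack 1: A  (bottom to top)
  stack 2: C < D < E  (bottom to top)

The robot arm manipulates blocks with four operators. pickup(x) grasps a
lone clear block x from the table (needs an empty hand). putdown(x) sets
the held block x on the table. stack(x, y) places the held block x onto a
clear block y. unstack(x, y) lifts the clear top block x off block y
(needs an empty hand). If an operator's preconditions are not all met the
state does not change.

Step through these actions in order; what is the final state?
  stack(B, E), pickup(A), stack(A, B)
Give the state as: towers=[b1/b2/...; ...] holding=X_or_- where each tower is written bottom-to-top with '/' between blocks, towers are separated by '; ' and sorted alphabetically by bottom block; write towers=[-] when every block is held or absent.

step 1 (stack(B, E)): towers=[A; C/D/E/B] holding=-
step 2 (pickup(A)): towers=[C/D/E/B] holding=A
step 3 (stack(A, B)): towers=[C/D/E/B/A] holding=-

towers=[C/D/E/B/A] holding=-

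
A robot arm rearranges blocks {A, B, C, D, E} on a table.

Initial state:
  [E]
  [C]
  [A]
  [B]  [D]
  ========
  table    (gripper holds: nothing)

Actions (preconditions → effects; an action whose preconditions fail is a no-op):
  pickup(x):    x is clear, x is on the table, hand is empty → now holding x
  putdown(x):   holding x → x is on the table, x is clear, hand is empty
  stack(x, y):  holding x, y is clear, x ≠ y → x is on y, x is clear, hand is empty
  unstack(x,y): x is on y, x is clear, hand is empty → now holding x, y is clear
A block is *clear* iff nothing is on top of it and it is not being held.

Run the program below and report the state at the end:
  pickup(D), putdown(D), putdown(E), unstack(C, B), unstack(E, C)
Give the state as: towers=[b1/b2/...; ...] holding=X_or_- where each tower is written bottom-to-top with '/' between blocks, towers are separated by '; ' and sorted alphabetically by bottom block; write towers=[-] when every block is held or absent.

towers=[B/A/C; D] holding=E

step 1 (pickup(D)): towers=[B/A/C/E] holding=D
step 2 (putdown(D)): towers=[B/A/C/E; D] holding=-
step 3 (putdown(E)) [no-op]: towers=[B/A/C/E; D] holding=-
step 4 (unstack(C, B)) [no-op]: towers=[B/A/C/E; D] holding=-
step 5 (unstack(E, C)): towers=[B/A/C; D] holding=E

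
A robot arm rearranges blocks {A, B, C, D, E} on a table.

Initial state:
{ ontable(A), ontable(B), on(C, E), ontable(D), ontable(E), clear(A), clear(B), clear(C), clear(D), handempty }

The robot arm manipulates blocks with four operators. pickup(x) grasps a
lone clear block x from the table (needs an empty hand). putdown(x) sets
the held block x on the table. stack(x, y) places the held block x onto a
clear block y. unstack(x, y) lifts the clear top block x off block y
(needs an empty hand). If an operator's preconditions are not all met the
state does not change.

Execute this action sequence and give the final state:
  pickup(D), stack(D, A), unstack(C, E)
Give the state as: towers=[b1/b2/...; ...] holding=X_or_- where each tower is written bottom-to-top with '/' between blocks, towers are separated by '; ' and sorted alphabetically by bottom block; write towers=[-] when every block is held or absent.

towers=[A/D; B; E] holding=C

step 1 (pickup(D)): towers=[A; B; E/C] holding=D
step 2 (stack(D, A)): towers=[A/D; B; E/C] holding=-
step 3 (unstack(C, E)): towers=[A/D; B; E] holding=C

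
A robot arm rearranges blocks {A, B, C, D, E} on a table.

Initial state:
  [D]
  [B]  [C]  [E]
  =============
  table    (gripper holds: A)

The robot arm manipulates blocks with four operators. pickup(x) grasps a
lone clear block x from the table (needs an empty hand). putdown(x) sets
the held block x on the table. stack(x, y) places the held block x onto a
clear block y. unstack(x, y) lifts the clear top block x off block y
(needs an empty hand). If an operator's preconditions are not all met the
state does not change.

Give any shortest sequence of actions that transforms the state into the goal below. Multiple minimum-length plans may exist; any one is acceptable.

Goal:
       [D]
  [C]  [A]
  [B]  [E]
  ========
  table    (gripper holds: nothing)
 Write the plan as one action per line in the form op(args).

step 1 (stack(A, E)): towers=[B/D; C; E/A] holding=-
step 2 (unstack(D, B)): towers=[B; C; E/A] holding=D
step 3 (stack(D, A)): towers=[B; C; E/A/D] holding=-
step 4 (pickup(C)): towers=[B; E/A/D] holding=C
step 5 (stack(C, B)): towers=[B/C; E/A/D] holding=-
goal check: towers=[B/C; E/A/D] holding=- — reached (length 5, optimal by BFS)

stack(A, E)
unstack(D, B)
stack(D, A)
pickup(C)
stack(C, B)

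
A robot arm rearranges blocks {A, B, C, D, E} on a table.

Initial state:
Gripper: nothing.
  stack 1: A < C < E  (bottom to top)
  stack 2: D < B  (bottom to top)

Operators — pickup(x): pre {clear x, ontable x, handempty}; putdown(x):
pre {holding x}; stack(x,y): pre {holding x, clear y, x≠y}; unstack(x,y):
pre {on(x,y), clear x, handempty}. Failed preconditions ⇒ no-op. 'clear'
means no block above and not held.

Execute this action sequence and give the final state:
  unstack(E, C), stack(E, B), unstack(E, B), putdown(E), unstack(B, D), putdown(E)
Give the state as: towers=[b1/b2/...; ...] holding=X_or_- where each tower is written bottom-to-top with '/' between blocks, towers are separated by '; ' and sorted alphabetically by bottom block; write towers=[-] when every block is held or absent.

towers=[A/C; D; E] holding=B

step 1 (unstack(E, C)): towers=[A/C; D/B] holding=E
step 2 (stack(E, B)): towers=[A/C; D/B/E] holding=-
step 3 (unstack(E, B)): towers=[A/C; D/B] holding=E
step 4 (putdown(E)): towers=[A/C; D/B; E] holding=-
step 5 (unstack(B, D)): towers=[A/C; D; E] holding=B
step 6 (putdown(E)) [no-op]: towers=[A/C; D; E] holding=B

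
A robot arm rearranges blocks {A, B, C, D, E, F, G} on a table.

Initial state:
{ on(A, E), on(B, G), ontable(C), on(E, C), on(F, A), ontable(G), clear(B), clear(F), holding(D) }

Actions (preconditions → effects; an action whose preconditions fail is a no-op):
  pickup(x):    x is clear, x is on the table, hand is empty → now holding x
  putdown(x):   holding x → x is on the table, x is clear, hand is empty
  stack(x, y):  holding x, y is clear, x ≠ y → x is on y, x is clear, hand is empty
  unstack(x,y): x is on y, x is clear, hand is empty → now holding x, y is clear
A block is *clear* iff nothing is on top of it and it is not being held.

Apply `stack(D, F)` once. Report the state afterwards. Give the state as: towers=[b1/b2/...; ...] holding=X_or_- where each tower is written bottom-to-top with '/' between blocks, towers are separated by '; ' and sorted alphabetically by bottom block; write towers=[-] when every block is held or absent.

towers=[C/E/A/F/D; G/B] holding=-

before: towers=[C/E/A/F; G/B] holding=D
pre[stack(D, F)]: holding(D) ok, clear(F) ok, D≠F ok
all met → apply stack(D, F)
after:  towers=[C/E/A/F/D; G/B] holding=-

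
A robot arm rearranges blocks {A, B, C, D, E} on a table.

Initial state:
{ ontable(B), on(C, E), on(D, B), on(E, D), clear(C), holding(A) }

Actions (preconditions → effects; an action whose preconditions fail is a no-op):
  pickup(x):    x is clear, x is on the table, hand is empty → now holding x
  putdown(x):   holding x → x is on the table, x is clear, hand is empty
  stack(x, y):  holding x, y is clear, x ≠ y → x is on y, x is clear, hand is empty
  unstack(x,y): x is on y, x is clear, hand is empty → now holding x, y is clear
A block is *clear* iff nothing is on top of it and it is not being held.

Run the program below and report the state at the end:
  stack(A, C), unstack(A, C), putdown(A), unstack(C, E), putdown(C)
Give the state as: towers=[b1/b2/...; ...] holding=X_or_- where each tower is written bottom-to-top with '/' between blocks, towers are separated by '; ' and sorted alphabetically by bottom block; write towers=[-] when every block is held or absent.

towers=[A; B/D/E; C] holding=-

step 1 (stack(A, C)): towers=[B/D/E/C/A] holding=-
step 2 (unstack(A, C)): towers=[B/D/E/C] holding=A
step 3 (putdown(A)): towers=[A; B/D/E/C] holding=-
step 4 (unstack(C, E)): towers=[A; B/D/E] holding=C
step 5 (putdown(C)): towers=[A; B/D/E; C] holding=-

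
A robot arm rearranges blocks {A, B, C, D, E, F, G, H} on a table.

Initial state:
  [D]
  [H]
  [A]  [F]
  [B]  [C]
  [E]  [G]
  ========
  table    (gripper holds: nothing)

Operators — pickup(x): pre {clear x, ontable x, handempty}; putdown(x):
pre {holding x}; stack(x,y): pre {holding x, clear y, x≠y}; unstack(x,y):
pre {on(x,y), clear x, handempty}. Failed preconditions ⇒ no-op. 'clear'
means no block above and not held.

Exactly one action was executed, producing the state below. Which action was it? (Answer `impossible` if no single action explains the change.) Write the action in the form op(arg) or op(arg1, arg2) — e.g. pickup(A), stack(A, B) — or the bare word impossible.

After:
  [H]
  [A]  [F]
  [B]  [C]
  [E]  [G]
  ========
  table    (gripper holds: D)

unstack(D, H)

target: towers=[E/B/A/H; G/C/F] holding=D
     unstack(F, C) → towers=[E/B/A/H/D; G/C] holding=F
     unstack(D, H) → towers=[E/B/A/H; G/C/F] holding=D  ← match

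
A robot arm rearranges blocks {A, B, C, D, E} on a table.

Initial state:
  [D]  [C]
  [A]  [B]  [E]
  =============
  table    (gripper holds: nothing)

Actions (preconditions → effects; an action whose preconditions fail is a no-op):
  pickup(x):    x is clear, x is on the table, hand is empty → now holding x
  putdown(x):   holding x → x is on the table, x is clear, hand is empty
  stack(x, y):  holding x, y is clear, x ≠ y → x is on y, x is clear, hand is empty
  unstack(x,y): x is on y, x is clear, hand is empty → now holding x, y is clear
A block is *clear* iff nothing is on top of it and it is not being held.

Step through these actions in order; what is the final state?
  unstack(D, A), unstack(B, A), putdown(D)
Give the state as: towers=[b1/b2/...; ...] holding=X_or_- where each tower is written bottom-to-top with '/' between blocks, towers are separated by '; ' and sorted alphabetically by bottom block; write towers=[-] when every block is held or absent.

step 1 (unstack(D, A)): towers=[A; B/C; E] holding=D
step 2 (unstack(B, A)) [no-op]: towers=[A; B/C; E] holding=D
step 3 (putdown(D)): towers=[A; B/C; D; E] holding=-

towers=[A; B/C; D; E] holding=-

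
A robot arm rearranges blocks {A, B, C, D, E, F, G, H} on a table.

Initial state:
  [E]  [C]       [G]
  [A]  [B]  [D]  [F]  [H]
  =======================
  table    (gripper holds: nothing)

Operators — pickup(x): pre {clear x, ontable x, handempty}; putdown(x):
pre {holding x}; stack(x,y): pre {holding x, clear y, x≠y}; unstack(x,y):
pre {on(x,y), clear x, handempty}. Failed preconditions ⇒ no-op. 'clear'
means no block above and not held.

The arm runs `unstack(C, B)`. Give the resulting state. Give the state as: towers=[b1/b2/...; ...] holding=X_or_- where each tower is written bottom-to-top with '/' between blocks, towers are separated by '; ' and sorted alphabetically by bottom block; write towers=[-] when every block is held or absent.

before: towers=[A/E; B/C; D; F/G; H] holding=-
pre[unstack(C, B)]: on(C,B) ok, clear(C) ok, handempty ok
all met → apply unstack(C, B)
after:  towers=[A/E; B; D; F/G; H] holding=C

towers=[A/E; B; D; F/G; H] holding=C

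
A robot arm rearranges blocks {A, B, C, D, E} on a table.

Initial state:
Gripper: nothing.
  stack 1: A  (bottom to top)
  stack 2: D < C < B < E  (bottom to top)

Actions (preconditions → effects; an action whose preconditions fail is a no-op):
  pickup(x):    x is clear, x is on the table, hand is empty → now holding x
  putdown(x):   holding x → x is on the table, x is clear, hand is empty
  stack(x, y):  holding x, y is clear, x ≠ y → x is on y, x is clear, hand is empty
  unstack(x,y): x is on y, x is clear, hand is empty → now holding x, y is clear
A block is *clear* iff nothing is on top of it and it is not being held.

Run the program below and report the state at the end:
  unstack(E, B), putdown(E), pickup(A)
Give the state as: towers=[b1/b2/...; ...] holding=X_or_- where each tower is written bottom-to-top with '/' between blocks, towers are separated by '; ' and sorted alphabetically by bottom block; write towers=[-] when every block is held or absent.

towers=[D/C/B; E] holding=A

step 1 (unstack(E, B)): towers=[A; D/C/B] holding=E
step 2 (putdown(E)): towers=[A; D/C/B; E] holding=-
step 3 (pickup(A)): towers=[D/C/B; E] holding=A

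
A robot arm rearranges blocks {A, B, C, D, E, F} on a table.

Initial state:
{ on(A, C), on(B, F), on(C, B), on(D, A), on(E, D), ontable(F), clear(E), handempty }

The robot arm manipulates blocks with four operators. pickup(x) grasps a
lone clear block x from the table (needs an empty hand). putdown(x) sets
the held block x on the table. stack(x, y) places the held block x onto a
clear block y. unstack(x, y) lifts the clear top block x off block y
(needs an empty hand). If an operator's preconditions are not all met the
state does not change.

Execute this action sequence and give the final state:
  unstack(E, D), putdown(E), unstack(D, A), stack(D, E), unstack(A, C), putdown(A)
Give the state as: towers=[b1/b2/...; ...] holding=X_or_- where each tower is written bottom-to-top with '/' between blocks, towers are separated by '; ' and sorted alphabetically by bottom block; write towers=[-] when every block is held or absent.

step 1 (unstack(E, D)): towers=[F/B/C/A/D] holding=E
step 2 (putdown(E)): towers=[E; F/B/C/A/D] holding=-
step 3 (unstack(D, A)): towers=[E; F/B/C/A] holding=D
step 4 (stack(D, E)): towers=[E/D; F/B/C/A] holding=-
step 5 (unstack(A, C)): towers=[E/D; F/B/C] holding=A
step 6 (putdown(A)): towers=[A; E/D; F/B/C] holding=-

towers=[A; E/D; F/B/C] holding=-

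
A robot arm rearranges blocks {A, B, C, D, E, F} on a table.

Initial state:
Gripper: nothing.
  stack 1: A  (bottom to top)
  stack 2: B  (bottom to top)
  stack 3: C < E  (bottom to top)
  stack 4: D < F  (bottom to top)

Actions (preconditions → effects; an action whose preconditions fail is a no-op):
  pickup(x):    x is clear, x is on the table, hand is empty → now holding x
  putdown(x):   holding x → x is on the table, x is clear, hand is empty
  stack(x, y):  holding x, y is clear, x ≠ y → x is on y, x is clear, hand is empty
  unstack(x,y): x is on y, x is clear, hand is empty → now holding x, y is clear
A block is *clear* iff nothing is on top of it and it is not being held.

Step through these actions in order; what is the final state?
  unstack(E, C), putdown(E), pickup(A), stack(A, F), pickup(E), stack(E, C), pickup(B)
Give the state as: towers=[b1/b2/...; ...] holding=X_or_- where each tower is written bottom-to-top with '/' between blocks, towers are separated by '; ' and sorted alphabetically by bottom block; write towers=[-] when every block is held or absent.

step 1 (unstack(E, C)): towers=[A; B; C; D/F] holding=E
step 2 (putdown(E)): towers=[A; B; C; D/F; E] holding=-
step 3 (pickup(A)): towers=[B; C; D/F; E] holding=A
step 4 (stack(A, F)): towers=[B; C; D/F/A; E] holding=-
step 5 (pickup(E)): towers=[B; C; D/F/A] holding=E
step 6 (stack(E, C)): towers=[B; C/E; D/F/A] holding=-
step 7 (pickup(B)): towers=[C/E; D/F/A] holding=B

towers=[C/E; D/F/A] holding=B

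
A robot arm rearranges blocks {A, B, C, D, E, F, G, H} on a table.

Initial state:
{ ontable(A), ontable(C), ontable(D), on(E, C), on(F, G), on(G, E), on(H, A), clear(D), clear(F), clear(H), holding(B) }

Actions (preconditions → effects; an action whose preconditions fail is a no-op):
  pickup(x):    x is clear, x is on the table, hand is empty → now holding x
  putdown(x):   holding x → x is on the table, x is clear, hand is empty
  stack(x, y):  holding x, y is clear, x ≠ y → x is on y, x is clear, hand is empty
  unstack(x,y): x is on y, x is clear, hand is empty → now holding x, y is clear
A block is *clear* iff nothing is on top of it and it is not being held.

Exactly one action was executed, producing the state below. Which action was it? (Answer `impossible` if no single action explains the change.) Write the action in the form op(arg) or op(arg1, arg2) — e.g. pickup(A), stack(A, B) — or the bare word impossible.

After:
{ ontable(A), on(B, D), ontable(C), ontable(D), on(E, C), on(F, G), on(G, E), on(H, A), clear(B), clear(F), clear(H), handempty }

stack(B, D)

target: towers=[A/H; C/E/G/F; D/B] holding=-
        putdown(B) → towers=[A/H; B; C/E/G/F; D] holding=-
       stack(B, H) → towers=[A/H/B; C/E/G/F; D] holding=-
       stack(B, F) → towers=[A/H; C/E/G/F/B; D] holding=-
       stack(B, D) → towers=[A/H; C/E/G/F; D/B] holding=-  ← match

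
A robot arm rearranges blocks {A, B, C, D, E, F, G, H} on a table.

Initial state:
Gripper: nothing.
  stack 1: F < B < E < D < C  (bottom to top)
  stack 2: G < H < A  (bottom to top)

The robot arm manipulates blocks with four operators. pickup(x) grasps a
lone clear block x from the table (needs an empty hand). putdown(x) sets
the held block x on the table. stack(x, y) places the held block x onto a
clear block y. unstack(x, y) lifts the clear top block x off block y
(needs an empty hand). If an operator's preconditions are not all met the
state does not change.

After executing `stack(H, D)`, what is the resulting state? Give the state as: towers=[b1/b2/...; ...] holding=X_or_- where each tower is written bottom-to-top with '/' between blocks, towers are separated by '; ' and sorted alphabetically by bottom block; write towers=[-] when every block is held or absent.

before: towers=[F/B/E/D/C; G/H/A] holding=-
pre[stack(H, D)]: holding(H) fail, clear(D) fail, H≠D ok
holding(H), clear(D) unmet → stack(H, D) is a no-op
after:  towers=[F/B/E/D/C; G/H/A] holding=-

towers=[F/B/E/D/C; G/H/A] holding=-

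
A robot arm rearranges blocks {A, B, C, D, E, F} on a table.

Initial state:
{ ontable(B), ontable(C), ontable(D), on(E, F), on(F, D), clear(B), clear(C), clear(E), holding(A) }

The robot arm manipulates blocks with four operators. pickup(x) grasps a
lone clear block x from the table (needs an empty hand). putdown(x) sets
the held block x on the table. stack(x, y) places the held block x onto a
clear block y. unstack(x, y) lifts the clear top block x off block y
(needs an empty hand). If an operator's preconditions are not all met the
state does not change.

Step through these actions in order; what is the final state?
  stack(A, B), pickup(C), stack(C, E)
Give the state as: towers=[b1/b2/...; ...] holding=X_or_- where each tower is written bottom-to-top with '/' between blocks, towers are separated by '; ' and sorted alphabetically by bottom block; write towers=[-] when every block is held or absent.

towers=[B/A; D/F/E/C] holding=-

step 1 (stack(A, B)): towers=[B/A; C; D/F/E] holding=-
step 2 (pickup(C)): towers=[B/A; D/F/E] holding=C
step 3 (stack(C, E)): towers=[B/A; D/F/E/C] holding=-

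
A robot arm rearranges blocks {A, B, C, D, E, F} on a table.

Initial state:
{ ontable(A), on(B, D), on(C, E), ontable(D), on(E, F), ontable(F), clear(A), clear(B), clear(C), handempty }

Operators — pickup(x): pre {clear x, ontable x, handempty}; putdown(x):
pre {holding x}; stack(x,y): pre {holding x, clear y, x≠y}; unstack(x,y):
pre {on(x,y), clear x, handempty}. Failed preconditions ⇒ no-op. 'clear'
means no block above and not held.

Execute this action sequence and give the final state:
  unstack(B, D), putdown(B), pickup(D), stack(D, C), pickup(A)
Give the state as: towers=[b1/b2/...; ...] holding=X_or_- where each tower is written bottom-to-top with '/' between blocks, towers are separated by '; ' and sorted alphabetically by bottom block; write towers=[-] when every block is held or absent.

step 1 (unstack(B, D)): towers=[A; D; F/E/C] holding=B
step 2 (putdown(B)): towers=[A; B; D; F/E/C] holding=-
step 3 (pickup(D)): towers=[A; B; F/E/C] holding=D
step 4 (stack(D, C)): towers=[A; B; F/E/C/D] holding=-
step 5 (pickup(A)): towers=[B; F/E/C/D] holding=A

towers=[B; F/E/C/D] holding=A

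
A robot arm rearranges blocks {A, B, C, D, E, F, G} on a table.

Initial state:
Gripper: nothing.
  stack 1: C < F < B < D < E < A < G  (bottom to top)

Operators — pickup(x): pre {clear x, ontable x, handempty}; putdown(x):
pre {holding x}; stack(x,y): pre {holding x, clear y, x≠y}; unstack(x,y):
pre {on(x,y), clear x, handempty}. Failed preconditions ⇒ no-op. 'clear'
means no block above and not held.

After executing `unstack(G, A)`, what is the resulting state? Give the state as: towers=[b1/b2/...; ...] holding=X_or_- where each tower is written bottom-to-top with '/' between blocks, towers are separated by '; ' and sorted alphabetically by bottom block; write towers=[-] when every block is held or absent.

towers=[C/F/B/D/E/A] holding=G

before: towers=[C/F/B/D/E/A/G] holding=-
pre[unstack(G, A)]: on(G,A) ✓, clear(G) ✓, handempty ✓
all met → apply unstack(G, A)
after:  towers=[C/F/B/D/E/A] holding=G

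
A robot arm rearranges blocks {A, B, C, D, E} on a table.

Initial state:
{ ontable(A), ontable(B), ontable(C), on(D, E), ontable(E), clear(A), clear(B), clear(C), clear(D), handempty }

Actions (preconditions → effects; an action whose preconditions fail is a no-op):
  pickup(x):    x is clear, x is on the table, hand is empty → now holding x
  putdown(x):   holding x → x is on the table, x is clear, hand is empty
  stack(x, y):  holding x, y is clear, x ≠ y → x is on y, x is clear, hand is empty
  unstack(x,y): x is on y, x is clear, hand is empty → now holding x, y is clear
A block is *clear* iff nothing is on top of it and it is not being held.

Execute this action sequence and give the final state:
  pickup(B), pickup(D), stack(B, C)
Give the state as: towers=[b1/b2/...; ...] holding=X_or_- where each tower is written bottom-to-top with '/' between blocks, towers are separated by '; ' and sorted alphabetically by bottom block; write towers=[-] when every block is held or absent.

step 1 (pickup(B)): towers=[A; C; E/D] holding=B
step 2 (pickup(D)) [no-op]: towers=[A; C; E/D] holding=B
step 3 (stack(B, C)): towers=[A; C/B; E/D] holding=-

towers=[A; C/B; E/D] holding=-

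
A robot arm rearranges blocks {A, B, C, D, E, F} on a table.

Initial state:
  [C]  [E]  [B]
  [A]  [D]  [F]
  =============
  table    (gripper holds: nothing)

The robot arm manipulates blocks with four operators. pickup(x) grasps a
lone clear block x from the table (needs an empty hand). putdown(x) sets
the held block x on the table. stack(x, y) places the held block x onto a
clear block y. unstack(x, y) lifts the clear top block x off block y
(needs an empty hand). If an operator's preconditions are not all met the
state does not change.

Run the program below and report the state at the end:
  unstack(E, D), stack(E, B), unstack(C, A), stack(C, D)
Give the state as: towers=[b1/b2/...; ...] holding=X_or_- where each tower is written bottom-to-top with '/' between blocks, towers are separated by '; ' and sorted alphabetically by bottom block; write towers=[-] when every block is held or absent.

step 1 (unstack(E, D)): towers=[A/C; D; F/B] holding=E
step 2 (stack(E, B)): towers=[A/C; D; F/B/E] holding=-
step 3 (unstack(C, A)): towers=[A; D; F/B/E] holding=C
step 4 (stack(C, D)): towers=[A; D/C; F/B/E] holding=-

towers=[A; D/C; F/B/E] holding=-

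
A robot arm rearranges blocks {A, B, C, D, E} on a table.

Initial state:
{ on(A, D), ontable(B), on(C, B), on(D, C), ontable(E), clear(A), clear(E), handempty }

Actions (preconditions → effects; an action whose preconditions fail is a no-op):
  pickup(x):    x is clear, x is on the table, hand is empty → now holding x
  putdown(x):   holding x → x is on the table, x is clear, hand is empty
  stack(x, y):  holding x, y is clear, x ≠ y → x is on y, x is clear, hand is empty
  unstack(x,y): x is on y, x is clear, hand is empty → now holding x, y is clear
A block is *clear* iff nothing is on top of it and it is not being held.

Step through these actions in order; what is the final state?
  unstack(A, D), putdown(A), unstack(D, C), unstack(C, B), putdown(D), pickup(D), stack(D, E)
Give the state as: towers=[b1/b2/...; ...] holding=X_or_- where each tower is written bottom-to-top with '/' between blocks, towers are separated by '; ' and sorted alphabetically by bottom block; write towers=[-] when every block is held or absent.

towers=[A; B/C; E/D] holding=-

step 1 (unstack(A, D)): towers=[B/C/D; E] holding=A
step 2 (putdown(A)): towers=[A; B/C/D; E] holding=-
step 3 (unstack(D, C)): towers=[A; B/C; E] holding=D
step 4 (unstack(C, B)) [no-op]: towers=[A; B/C; E] holding=D
step 5 (putdown(D)): towers=[A; B/C; D; E] holding=-
step 6 (pickup(D)): towers=[A; B/C; E] holding=D
step 7 (stack(D, E)): towers=[A; B/C; E/D] holding=-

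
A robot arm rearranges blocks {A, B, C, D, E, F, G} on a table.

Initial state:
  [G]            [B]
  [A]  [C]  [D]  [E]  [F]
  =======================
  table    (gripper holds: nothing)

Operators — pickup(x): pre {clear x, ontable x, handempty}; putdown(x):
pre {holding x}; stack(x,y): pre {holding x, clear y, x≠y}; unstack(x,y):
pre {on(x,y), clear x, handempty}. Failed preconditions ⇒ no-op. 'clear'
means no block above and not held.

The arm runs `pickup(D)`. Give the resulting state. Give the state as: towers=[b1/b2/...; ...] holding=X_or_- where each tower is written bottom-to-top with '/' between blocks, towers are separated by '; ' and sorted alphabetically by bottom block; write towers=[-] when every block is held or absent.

towers=[A/G; C; E/B; F] holding=D

before: towers=[A/G; C; D; E/B; F] holding=-
pre[pickup(D)]: clear(D) yes, ontable(D) yes, handempty yes
all met → apply pickup(D)
after:  towers=[A/G; C; E/B; F] holding=D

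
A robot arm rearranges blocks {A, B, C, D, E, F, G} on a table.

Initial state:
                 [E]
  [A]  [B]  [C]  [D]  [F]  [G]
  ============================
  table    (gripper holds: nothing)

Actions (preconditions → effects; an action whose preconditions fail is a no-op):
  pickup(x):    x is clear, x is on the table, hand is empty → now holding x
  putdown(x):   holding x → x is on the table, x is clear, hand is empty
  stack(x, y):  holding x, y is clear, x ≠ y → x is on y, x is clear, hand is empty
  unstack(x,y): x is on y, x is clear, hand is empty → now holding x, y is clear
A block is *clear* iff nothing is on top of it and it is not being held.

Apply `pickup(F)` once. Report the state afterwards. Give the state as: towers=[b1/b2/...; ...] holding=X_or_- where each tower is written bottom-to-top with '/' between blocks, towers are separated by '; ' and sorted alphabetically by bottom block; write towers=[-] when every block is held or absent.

towers=[A; B; C; D/E; G] holding=F

before: towers=[A; B; C; D/E; F; G] holding=-
pre[pickup(F)]: clear(F) ✓, ontable(F) ✓, handempty ✓
all met → apply pickup(F)
after:  towers=[A; B; C; D/E; G] holding=F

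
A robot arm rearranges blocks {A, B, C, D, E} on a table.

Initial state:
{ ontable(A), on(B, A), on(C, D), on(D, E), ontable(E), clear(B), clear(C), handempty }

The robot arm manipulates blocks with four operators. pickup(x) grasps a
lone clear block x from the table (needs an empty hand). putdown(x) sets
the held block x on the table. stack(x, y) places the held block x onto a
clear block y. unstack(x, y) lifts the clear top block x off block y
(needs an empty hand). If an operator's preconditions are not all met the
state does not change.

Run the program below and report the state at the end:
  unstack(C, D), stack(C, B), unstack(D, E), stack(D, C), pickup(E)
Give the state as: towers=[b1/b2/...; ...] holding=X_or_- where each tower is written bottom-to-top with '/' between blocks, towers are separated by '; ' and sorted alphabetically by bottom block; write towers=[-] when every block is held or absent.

towers=[A/B/C/D] holding=E

step 1 (unstack(C, D)): towers=[A/B; E/D] holding=C
step 2 (stack(C, B)): towers=[A/B/C; E/D] holding=-
step 3 (unstack(D, E)): towers=[A/B/C; E] holding=D
step 4 (stack(D, C)): towers=[A/B/C/D; E] holding=-
step 5 (pickup(E)): towers=[A/B/C/D] holding=E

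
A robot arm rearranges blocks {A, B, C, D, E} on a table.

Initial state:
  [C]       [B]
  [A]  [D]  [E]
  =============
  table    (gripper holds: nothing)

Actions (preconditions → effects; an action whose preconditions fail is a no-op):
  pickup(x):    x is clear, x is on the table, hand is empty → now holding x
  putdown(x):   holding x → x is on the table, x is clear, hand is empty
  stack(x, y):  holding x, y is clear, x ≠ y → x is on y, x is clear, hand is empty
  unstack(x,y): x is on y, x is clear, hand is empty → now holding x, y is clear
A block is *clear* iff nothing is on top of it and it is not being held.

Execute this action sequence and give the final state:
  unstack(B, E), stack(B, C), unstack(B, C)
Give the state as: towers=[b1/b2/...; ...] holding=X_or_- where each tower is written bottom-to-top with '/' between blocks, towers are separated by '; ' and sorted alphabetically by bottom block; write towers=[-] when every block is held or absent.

step 1 (unstack(B, E)): towers=[A/C; D; E] holding=B
step 2 (stack(B, C)): towers=[A/C/B; D; E] holding=-
step 3 (unstack(B, C)): towers=[A/C; D; E] holding=B

towers=[A/C; D; E] holding=B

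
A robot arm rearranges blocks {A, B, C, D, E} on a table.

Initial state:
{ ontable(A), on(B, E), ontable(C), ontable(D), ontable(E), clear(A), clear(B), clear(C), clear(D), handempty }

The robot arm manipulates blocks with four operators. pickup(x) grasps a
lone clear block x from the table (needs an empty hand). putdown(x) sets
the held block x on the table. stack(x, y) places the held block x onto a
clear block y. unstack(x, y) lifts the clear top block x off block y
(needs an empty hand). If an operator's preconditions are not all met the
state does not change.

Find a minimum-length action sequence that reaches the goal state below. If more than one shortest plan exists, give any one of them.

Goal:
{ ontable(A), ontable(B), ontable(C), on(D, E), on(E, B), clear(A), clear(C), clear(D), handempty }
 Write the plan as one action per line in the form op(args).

unstack(B, E)
putdown(B)
pickup(E)
stack(E, B)
pickup(D)
stack(D, E)

step 1 (unstack(B, E)): towers=[A; C; D; E] holding=B
step 2 (putdown(B)): towers=[A; B; C; D; E] holding=-
step 3 (pickup(E)): towers=[A; B; C; D] holding=E
step 4 (stack(E, B)): towers=[A; B/E; C; D] holding=-
step 5 (pickup(D)): towers=[A; B/E; C] holding=D
step 6 (stack(D, E)): towers=[A; B/E/D; C] holding=-
goal check: towers=[A; B/E/D; C] holding=- — reached (length 6, optimal by BFS)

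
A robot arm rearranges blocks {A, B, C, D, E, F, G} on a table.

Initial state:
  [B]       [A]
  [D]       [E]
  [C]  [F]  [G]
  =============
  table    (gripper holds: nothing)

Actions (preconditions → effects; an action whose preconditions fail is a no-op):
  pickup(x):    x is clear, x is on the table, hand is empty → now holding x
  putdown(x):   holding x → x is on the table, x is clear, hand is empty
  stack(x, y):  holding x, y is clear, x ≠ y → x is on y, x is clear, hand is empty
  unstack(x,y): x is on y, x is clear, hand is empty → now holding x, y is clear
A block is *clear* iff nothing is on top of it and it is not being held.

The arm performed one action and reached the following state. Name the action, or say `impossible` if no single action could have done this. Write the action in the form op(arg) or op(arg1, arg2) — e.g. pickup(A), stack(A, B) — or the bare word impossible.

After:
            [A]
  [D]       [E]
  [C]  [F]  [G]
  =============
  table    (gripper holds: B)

unstack(B, D)

target: towers=[C/D; F; G/E/A] holding=B
     unstack(B, D) → towers=[C/D; F; G/E/A] holding=B  ← match
         pickup(F) → towers=[C/D/B; G/E/A] holding=F
     unstack(A, E) → towers=[C/D/B; F; G/E] holding=A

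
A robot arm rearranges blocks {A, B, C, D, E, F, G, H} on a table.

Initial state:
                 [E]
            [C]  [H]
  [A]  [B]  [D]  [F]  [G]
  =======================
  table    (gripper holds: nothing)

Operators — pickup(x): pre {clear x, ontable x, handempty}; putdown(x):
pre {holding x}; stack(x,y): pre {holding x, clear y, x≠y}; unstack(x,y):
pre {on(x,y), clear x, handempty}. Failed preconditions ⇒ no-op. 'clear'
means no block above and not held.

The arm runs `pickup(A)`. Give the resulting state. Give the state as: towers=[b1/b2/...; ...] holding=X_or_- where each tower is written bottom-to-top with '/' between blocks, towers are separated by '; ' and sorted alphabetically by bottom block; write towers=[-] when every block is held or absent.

towers=[B; D/C; F/H/E; G] holding=A

before: towers=[A; B; D/C; F/H/E; G] holding=-
pre[pickup(A)]: clear(A) ok, ontable(A) ok, handempty ok
all met → apply pickup(A)
after:  towers=[B; D/C; F/H/E; G] holding=A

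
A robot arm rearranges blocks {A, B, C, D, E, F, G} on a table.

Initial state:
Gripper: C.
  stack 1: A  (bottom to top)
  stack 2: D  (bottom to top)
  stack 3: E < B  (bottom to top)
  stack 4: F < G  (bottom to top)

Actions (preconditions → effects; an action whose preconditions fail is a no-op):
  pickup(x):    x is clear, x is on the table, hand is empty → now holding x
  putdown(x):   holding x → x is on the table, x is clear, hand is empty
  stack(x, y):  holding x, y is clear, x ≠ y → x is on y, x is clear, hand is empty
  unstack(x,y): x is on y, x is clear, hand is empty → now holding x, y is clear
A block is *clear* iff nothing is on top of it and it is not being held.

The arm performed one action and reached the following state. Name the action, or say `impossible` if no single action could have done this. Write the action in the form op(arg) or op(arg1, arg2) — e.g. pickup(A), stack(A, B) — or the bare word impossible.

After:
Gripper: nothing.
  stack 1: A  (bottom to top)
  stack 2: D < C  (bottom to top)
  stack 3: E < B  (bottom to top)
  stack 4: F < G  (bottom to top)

target: towers=[A; D/C; E/B; F/G] holding=-
        putdown(C) → towers=[A; C; D; E/B; F/G] holding=-
       stack(C, B) → towers=[A; D; E/B/C; F/G] holding=-
       stack(C, G) → towers=[A; D; E/B; F/G/C] holding=-
       stack(C, D) → towers=[A; D/C; E/B; F/G] holding=-  ← match
       stack(C, A) → towers=[A/C; D; E/B; F/G] holding=-

stack(C, D)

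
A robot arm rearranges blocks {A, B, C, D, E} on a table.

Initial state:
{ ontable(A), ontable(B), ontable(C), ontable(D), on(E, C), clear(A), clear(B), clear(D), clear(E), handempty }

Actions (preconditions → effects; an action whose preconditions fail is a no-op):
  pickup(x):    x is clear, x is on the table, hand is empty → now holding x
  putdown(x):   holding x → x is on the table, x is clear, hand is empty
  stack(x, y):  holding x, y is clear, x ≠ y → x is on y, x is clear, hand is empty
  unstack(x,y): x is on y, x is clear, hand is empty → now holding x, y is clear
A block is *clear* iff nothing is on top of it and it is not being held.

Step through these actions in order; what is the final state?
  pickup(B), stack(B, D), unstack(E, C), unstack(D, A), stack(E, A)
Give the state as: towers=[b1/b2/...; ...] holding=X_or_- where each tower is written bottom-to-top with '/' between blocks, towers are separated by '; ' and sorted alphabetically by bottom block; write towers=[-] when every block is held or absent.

towers=[A/E; C; D/B] holding=-

step 1 (pickup(B)): towers=[A; C/E; D] holding=B
step 2 (stack(B, D)): towers=[A; C/E; D/B] holding=-
step 3 (unstack(E, C)): towers=[A; C; D/B] holding=E
step 4 (unstack(D, A)) [no-op]: towers=[A; C; D/B] holding=E
step 5 (stack(E, A)): towers=[A/E; C; D/B] holding=-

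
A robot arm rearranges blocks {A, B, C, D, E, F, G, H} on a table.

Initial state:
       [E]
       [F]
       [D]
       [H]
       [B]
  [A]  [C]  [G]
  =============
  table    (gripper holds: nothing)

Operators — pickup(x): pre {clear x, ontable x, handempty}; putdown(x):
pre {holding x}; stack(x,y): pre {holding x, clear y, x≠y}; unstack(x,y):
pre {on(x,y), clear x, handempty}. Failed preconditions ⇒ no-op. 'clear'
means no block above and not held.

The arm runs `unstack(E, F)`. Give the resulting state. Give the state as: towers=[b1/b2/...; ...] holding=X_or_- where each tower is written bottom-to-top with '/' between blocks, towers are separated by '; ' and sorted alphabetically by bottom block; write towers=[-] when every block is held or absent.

before: towers=[A; C/B/H/D/F/E; G] holding=-
pre[unstack(E, F)]: on(E,F) ✓, clear(E) ✓, handempty ✓
all met → apply unstack(E, F)
after:  towers=[A; C/B/H/D/F; G] holding=E

towers=[A; C/B/H/D/F; G] holding=E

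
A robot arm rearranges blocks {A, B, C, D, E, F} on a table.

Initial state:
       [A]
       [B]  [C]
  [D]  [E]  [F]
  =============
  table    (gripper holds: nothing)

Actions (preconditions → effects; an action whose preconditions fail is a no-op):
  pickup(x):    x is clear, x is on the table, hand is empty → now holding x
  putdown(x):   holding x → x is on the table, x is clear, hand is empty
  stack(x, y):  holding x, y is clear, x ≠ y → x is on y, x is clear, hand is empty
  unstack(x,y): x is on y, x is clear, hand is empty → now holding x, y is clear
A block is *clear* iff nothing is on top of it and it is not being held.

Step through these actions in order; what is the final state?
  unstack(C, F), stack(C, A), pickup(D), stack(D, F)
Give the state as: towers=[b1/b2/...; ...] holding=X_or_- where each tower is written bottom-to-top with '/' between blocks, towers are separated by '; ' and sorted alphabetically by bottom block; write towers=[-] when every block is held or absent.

towers=[E/B/A/C; F/D] holding=-

step 1 (unstack(C, F)): towers=[D; E/B/A; F] holding=C
step 2 (stack(C, A)): towers=[D; E/B/A/C; F] holding=-
step 3 (pickup(D)): towers=[E/B/A/C; F] holding=D
step 4 (stack(D, F)): towers=[E/B/A/C; F/D] holding=-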